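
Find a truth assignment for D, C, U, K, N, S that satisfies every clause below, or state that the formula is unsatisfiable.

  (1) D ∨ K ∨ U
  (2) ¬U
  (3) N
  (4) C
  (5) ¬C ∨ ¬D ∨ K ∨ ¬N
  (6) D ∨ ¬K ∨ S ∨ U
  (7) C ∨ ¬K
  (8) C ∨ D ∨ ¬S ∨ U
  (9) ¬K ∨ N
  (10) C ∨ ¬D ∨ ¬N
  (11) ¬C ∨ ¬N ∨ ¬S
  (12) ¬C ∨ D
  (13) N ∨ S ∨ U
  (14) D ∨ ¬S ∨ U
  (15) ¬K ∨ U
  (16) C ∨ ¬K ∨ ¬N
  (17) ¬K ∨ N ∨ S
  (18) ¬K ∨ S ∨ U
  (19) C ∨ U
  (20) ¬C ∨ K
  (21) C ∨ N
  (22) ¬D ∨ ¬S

Case C = True:
  (¬U) forces U = False.
  (N) forces N = True.
  (¬C ∨ ¬N ∨ ¬S) forces S = False.
  (¬C ∨ D) forces D = True.
  (¬C ∨ ¬D ∨ K ∨ ¬N) forces K = True.
  Clause (¬K ∨ U) is falsified — contradiction.
Case C = False:
  Clause (C) is falsified — contradiction.
Both cases fail, so the formula is unsatisfiable.

The formula is unsatisfiable.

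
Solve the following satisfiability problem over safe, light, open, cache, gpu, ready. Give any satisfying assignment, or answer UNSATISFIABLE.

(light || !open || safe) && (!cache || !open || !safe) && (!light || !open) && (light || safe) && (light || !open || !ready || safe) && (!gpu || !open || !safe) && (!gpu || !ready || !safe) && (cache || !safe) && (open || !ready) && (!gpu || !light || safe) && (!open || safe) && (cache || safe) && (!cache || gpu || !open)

Set safe = True.
  then (cache || !safe) forces cache = True.
  then (!cache || !open || !safe) forces open = False.
  then (open || !ready) forces ready = False.
Set light = True.
Set gpu = True.
All clauses satisfied.

safe=T, light=T, open=F, cache=T, gpu=T, ready=F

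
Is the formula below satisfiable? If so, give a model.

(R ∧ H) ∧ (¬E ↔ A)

E = False; H = True; R = True; A = True

  R ∧ H = True
  ¬E ↔ A = True
    ¬E = True
Both conjuncts True, so the formula holds.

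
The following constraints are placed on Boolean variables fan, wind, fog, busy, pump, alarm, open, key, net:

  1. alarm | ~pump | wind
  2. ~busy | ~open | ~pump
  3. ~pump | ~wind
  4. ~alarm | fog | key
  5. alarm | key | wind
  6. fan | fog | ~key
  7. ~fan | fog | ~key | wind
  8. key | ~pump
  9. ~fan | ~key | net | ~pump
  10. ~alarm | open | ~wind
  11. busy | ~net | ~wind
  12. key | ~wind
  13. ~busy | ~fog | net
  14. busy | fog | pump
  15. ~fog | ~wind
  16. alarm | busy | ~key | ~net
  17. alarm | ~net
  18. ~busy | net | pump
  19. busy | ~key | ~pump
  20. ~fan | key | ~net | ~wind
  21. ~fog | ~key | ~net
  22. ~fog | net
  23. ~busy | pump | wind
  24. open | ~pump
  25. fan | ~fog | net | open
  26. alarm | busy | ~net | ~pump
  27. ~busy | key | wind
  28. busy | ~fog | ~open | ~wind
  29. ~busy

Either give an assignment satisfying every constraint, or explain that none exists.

Unit clause (~busy) forces busy = False.
Set fan = False.
Try wind = True:
  (~pump | ~wind) forces pump = False.
  (busy | ~net | ~wind) forces net = False.
  (key | ~wind) forces key = True.
  (fan | fog | ~key) forces fog = True.
  clause (~fog | ~wind) is falsified — backtrack.
So wind = False.
Set fog = True.
  then (~fog | net) forces net = True.
  then (alarm | ~net) forces alarm = True.
  then (~fog | ~key | ~net) forces key = False.
  then (key | ~pump) forces pump = False.
Set open = False.
All clauses satisfied.

fan: False, wind: False, fog: True, busy: False, pump: False, alarm: True, open: False, key: False, net: True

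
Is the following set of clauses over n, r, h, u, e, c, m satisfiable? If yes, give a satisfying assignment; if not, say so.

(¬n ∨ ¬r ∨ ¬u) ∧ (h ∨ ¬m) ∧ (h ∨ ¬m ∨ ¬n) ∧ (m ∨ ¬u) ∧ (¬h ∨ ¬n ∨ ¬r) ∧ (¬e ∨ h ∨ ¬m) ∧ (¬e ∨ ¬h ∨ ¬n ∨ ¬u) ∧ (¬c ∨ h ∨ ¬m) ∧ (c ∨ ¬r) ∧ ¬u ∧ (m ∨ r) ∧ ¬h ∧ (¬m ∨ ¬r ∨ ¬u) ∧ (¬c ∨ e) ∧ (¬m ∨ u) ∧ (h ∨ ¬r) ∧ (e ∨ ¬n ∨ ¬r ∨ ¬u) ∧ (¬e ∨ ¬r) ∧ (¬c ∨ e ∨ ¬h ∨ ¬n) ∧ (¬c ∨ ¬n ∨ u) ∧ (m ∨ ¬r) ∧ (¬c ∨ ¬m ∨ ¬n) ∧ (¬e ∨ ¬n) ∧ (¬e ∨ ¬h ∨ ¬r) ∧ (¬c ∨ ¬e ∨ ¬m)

Unsatisfiable

Case h = True:
  Clause (¬h) is falsified — contradiction.
Case h = False:
  (h ∨ ¬m) forces m = False.
  (m ∨ ¬u) forces u = False.
  (m ∨ r) forces r = True.
  Clause (h ∨ ¬r) is falsified — contradiction.
Both cases fail, so the formula is unsatisfiable.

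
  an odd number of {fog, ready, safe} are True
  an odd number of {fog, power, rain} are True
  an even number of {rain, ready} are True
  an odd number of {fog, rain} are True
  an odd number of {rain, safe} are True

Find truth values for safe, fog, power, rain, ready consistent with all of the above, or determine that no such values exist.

safe: False, fog: False, power: False, rain: True, ready: True

{fog, ready, safe}: 1 true → odd ✓
{fog, power, rain}: 1 true → odd ✓
{rain, ready}: 2 true → even ✓
{fog, rain}: 1 true → odd ✓
{rain, safe}: 1 true → odd ✓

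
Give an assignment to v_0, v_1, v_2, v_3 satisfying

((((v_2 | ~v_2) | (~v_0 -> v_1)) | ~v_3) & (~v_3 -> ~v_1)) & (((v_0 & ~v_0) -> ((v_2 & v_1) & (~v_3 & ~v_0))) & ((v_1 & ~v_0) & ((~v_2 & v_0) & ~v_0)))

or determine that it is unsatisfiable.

UNSATISFIABLE

Case v_0 = True: the conjunct ~v_0 is False.
Case v_0 = False: the conjunct v_0 is False.
Both cases fail — unsatisfiable.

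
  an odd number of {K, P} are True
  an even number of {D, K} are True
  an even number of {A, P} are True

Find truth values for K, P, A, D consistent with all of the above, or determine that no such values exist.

K = True, P = False, A = False, D = True

{K, P}: 1 true → odd ✓
{D, K}: 2 true → even ✓
{A, P}: 0 true → even ✓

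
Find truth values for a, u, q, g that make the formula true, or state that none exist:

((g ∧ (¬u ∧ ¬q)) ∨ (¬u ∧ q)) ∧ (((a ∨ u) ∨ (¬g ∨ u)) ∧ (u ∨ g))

a: True, u: False, q: True, g: True

  (g ∧ (¬u ∧ ¬q)) ∨ (¬u ∧ q) = True
    g ∧ (¬u ∧ ¬q) = False
      ¬u ∧ ¬q = False
        ¬u = True
        ¬q = False
    ¬u ∧ q = True
      ¬u = True
  ((a ∨ u) ∨ (¬g ∨ u)) ∧ (u ∨ g) = True
    (a ∨ u) ∨ (¬g ∨ u) = True
      a ∨ u = True
      ¬g ∨ u = False
        ¬g = False
    u ∨ g = True
Both conjuncts True, so the formula holds.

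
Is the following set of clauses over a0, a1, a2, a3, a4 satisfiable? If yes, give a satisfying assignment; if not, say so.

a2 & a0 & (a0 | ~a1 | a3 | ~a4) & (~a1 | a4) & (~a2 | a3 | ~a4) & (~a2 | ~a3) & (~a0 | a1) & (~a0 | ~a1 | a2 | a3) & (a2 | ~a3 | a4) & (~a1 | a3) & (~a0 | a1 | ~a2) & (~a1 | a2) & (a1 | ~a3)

The formula is unsatisfiable.

Case a0 = True:
  (a2) forces a2 = True.
  (~a2 | ~a3) forces a3 = False.
  (~a2 | a3 | ~a4) forces a4 = False.
  (~a1 | a4) forces a1 = False.
  Clause (~a0 | a1) is falsified — contradiction.
Case a0 = False:
  Clause (a0) is falsified — contradiction.
Both cases fail, so the formula is unsatisfiable.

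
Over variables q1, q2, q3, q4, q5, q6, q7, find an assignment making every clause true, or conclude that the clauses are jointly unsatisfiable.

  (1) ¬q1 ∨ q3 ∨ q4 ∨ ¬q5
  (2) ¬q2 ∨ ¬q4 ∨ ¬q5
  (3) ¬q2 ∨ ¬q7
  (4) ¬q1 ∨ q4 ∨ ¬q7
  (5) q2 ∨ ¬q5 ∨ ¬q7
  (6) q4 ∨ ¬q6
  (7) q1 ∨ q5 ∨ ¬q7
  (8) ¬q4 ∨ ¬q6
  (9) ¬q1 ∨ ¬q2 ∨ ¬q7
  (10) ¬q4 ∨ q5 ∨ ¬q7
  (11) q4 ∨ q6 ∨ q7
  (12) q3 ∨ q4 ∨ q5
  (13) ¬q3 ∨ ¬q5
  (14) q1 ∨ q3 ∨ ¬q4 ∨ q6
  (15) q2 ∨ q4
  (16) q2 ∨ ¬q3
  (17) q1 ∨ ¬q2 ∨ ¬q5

q1 = True; q2 = False; q3 = False; q4 = True; q5 = True; q6 = False; q7 = False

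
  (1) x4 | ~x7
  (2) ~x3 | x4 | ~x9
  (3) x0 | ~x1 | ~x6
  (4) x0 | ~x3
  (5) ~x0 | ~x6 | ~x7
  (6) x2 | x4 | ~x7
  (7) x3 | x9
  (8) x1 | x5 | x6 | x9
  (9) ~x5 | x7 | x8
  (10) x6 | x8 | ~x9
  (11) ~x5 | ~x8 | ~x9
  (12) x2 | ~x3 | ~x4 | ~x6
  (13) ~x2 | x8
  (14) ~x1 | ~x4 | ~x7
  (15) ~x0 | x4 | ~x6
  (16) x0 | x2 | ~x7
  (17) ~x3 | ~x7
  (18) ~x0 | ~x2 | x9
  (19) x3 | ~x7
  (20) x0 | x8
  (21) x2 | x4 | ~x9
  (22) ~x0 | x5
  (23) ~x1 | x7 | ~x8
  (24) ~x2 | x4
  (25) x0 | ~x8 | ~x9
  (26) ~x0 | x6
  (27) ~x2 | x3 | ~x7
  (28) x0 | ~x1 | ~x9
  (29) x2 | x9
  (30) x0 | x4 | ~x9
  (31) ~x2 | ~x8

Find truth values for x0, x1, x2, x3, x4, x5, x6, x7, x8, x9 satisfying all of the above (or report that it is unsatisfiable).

No satisfying assignment exists.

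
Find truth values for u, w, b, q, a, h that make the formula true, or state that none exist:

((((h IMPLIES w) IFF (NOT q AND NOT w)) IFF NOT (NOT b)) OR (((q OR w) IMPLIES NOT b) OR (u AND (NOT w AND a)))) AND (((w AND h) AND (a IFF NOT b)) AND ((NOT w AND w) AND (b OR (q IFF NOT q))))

Case w = True: the conjunct NOT w is False.
Case w = False: the conjunct w is False.
Both cases fail — unsatisfiable.

UNSATISFIABLE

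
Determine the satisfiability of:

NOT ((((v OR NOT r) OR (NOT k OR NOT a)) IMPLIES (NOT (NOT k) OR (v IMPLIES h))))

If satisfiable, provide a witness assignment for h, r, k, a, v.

h=F; r=T; k=F; a=T; v=T

  NOT ((((v OR NOT r) OR (NOT k OR NOT a)) IMPLIES (NOT (NOT k) OR (v IMPLIES h)))) = True
    ((v OR NOT r) OR (NOT k OR NOT a)) IMPLIES (NOT (NOT k) OR (v IMPLIES h)) = False
      (v OR NOT r) OR (NOT k OR NOT a) = True
        v OR NOT r = True
          NOT r = False
        NOT k OR NOT a = True
          NOT k = True
          NOT a = False
      NOT (NOT k) OR (v IMPLIES h) = False
        NOT (NOT k) = False
          NOT k = True
        v IMPLIES h = False
The formula evaluates to True.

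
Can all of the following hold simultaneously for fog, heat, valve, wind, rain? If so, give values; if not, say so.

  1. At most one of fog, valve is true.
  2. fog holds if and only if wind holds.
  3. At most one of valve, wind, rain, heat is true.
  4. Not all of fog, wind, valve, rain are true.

fog: True, heat: False, valve: False, wind: True, rain: False

  (1) {fog, valve}: 1 true — at most one ✓
  (2) fog=T, wind=T — same ✓
  (3) {valve, wind, rain, heat}: 1 true — at most one ✓
  (4) {fog, wind, valve, rain}: 2/4 true — not all ✓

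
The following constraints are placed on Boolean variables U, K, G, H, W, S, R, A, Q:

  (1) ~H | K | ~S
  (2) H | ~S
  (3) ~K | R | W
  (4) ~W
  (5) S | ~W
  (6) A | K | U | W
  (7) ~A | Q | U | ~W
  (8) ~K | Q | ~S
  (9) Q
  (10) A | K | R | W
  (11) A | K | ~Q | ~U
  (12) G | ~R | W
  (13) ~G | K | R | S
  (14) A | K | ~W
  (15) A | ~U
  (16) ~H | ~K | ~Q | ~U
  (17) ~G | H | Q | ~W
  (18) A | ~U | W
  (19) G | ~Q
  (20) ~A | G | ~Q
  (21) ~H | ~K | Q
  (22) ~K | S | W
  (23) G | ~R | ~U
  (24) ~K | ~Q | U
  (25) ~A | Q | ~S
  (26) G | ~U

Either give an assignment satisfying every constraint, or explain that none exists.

Unit clause (~W) forces W = False.
Unit clause (Q) forces Q = True.
In (G | ~Q) only G is left, so G = True.
Set U = False.
  then (~K | ~Q | U) forces K = False.
  then (A | K | U | W) forces A = True.
Set H = False.
  then (H | ~S) forces S = False.
  then (~G | K | R | S) forces R = True.
All clauses satisfied.

U: False; K: False; G: True; H: False; W: False; S: False; R: True; A: True; Q: True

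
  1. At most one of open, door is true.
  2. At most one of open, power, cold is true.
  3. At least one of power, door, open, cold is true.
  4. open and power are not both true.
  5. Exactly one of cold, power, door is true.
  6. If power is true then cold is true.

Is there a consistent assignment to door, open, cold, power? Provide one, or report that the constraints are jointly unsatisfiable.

door=F, open=F, cold=T, power=F

  (1) {open, door}: 0 true — at most one ✓
  (2) {open, power, cold}: 1 true — at most one ✓
  (3) {power, door, open, cold}: 1 true — at least one ✓
  (4) open=F, power=F — not both ✓
  (5) {cold, power, door}: 1 true — exactly one ✓
  (6) power=F ⇒ cold: vacuous ✓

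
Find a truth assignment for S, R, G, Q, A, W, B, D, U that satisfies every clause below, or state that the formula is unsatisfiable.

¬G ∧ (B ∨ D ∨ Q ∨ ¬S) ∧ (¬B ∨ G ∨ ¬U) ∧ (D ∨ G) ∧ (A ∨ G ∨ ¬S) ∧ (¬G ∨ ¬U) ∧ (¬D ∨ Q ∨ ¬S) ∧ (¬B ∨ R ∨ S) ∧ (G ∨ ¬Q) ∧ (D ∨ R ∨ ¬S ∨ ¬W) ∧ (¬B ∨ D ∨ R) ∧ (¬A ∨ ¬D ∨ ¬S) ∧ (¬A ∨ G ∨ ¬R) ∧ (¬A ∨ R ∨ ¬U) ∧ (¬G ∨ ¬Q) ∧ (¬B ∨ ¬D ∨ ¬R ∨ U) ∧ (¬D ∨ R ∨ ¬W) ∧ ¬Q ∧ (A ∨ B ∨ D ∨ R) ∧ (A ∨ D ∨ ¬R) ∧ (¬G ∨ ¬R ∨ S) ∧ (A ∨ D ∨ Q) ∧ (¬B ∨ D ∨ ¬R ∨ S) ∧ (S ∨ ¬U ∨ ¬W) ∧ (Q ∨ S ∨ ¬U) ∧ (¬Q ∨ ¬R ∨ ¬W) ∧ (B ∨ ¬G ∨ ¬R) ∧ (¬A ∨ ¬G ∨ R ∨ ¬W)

S = False, R = False, G = False, Q = False, A = True, W = False, B = False, D = True, U = False

Unit clause (¬G) forces G = False.
In (D ∨ G) only D is left, so D = True.
In (G ∨ ¬Q) only ¬Q is left, so Q = False.
In (¬D ∨ Q ∨ ¬S) only ¬S is left, so S = False.
In (Q ∨ S ∨ ¬U) only ¬U is left, so U = False.
Set R = False.
  then (¬B ∨ R ∨ S) forces B = False.
  then (¬D ∨ R ∨ ¬W) forces W = False.
Set A = True.
All clauses satisfied.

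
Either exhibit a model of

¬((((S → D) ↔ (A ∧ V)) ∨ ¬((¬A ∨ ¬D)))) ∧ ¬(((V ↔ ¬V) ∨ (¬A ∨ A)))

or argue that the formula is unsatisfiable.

Unsatisfiable

The conjunct ¬(((V ↔ ¬V) ∨ (¬A ∨ A))) is unsatisfiable on its own:
  V=F, A=F: evaluates to False.
  V=F, A=T: evaluates to False.
  V=T, A=F: evaluates to False.
  V=T, A=T: evaluates to False.
So the whole conjunction is unsatisfiable.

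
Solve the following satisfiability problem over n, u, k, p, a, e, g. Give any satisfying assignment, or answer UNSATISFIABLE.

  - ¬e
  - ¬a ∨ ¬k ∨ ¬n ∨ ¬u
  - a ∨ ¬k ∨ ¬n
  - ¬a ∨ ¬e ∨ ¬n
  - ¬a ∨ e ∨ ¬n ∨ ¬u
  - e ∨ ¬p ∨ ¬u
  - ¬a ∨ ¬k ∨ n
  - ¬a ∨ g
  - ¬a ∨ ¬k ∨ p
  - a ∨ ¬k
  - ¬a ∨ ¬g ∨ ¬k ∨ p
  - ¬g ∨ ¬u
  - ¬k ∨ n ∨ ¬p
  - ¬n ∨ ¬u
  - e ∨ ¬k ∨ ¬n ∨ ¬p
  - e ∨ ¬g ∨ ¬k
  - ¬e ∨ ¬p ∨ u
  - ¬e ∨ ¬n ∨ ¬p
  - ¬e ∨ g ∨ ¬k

n = True, u = False, k = False, p = False, a = False, e = False, g = False

Unit clause (¬e) forces e = False.
Set n = True.
  then (¬n ∨ ¬u) forces u = False.
Set k = False.
Set p = False.
Set a = False.
Set g = False.
All clauses satisfied.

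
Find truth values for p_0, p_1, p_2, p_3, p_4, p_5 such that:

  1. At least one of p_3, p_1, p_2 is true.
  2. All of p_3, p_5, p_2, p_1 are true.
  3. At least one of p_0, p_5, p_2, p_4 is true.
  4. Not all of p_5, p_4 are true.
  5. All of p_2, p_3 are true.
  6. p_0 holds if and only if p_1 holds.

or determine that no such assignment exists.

p_0 = True, p_1 = True, p_2 = True, p_3 = True, p_4 = False, p_5 = True

  (1) {p_3, p_1, p_2}: 3 true — at least one ✓
  (2) {p_3, p_5, p_2, p_1}: all 4 true ✓
  (3) {p_0, p_5, p_2, p_4}: 3 true — at least one ✓
  (4) {p_5, p_4}: 1/2 true — not all ✓
  (5) {p_2, p_3}: all 2 true ✓
  (6) p_0=T, p_1=T — same ✓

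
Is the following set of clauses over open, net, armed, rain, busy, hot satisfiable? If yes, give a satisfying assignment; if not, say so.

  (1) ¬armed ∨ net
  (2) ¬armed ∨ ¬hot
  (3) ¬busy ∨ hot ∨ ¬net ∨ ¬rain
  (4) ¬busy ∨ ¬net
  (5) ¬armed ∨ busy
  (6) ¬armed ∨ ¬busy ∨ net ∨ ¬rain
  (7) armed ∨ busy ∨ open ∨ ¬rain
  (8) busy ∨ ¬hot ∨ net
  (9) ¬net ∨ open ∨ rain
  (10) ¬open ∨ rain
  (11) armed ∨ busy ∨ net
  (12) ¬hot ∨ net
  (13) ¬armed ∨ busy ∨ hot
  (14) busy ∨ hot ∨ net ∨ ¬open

open = True, net = True, armed = False, rain = True, busy = False, hot = True

Set open = True.
  then (¬open ∨ rain) forces rain = True.
Set net = True.
  then (¬busy ∨ ¬net) forces busy = False.
  then (¬armed ∨ busy) forces armed = False.
Set hot = True.
All clauses satisfied.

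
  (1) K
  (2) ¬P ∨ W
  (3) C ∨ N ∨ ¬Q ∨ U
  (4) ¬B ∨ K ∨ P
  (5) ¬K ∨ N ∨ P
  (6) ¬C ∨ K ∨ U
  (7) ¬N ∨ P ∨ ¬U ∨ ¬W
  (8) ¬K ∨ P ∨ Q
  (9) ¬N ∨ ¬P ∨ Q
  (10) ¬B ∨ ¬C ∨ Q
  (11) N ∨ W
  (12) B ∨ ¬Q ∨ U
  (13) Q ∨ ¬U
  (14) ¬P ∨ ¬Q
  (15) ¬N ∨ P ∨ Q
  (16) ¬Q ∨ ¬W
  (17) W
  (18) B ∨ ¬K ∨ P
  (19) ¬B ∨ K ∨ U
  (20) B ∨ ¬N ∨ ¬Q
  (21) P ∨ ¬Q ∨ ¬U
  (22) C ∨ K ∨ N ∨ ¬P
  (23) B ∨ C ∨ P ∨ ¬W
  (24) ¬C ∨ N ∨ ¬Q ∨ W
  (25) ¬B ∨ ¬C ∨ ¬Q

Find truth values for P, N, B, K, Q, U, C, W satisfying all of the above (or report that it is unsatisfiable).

P: True, N: False, B: True, K: True, Q: False, U: False, C: False, W: True

Unit clause (K) forces K = True.
Unit clause (W) forces W = True.
In (¬Q ∨ ¬W) only ¬Q is left, so Q = False.
In (¬K ∨ P ∨ Q) only P is left, so P = True.
In (¬N ∨ ¬P ∨ Q) only ¬N is left, so N = False.
In (Q ∨ ¬U) only ¬U is left, so U = False.
Set B = True.
  then (¬B ∨ ¬C ∨ Q) forces C = False.
All clauses satisfied.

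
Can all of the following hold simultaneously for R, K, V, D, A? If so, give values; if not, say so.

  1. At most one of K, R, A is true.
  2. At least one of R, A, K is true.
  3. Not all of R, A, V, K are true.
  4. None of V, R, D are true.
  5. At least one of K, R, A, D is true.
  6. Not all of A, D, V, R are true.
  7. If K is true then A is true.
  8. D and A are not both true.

R = False; K = False; V = False; D = False; A = True

  (1) {K, R, A}: 1 true — at most one ✓
  (2) {R, A, K}: 1 true — at least one ✓
  (3) {R, A, V, K}: 1/4 true — not all ✓
  (4) {V, R, D}: 0 true — none ✓
  (5) {K, R, A, D}: 1 true — at least one ✓
  (6) {A, D, V, R}: 1/4 true — not all ✓
  (7) K=F ⇒ A: vacuous ✓
  (8) D=F, A=T — not both ✓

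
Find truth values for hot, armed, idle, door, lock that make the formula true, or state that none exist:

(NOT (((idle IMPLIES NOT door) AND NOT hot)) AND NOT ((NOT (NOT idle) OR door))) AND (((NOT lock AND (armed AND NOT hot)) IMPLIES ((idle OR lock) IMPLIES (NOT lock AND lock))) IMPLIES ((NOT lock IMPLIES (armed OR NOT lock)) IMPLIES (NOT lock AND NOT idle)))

hot = True, armed = False, idle = False, door = False, lock = False

  NOT (((idle IMPLIES NOT door) AND NOT hot)) AND NOT ((NOT (NOT idle) OR door)) = True
    NOT (((idle IMPLIES NOT door) AND NOT hot)) = True
      (idle IMPLIES NOT door) AND NOT hot = False
        idle IMPLIES NOT door = True
          NOT door = True
        NOT hot = False
    NOT ((NOT (NOT idle) OR door)) = True
      NOT (NOT idle) OR door = False
        NOT (NOT idle) = False
          NOT idle = True
  ((NOT lock AND (armed AND NOT hot)) IMPLIES ((idle OR lock) IMPLIES (NOT lock AND lock))) IMPLIES ((NOT lock IMPLIES (armed OR NOT lock)) IMPLIES (NOT lock AND NOT idle)) = True
    (NOT lock AND (armed AND NOT hot)) IMPLIES ((idle OR lock) IMPLIES (NOT lock AND lock)) = True
      NOT lock AND (armed AND NOT hot) = False
        NOT lock = True
        armed AND NOT hot = False
          NOT hot = False
      (idle OR lock) IMPLIES (NOT lock AND lock) = True
        idle OR lock = False
        NOT lock AND lock = False
          NOT lock = True
    (NOT lock IMPLIES (armed OR NOT lock)) IMPLIES (NOT lock AND NOT idle) = True
      NOT lock IMPLIES (armed OR NOT lock) = True
        NOT lock = True
        armed OR NOT lock = True
          NOT lock = True
      NOT lock AND NOT idle = True
        NOT lock = True
        NOT idle = True
Both conjuncts True, so the formula holds.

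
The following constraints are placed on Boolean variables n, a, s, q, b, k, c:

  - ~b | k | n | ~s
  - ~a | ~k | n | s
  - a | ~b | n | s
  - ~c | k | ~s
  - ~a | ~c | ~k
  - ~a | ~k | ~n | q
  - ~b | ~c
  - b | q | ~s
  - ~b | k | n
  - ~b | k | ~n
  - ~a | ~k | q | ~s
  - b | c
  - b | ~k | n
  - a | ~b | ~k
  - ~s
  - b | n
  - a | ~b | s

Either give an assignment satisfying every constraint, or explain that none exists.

Unit clause (~s) forces s = False.
Set n = True.
Set a = True.
Set q = True.
Set b = False.
  then (b | c) forces c = True.
  then (~a | ~c | ~k) forces k = False.
All clauses satisfied.

n: True, a: True, s: False, q: True, b: False, k: False, c: True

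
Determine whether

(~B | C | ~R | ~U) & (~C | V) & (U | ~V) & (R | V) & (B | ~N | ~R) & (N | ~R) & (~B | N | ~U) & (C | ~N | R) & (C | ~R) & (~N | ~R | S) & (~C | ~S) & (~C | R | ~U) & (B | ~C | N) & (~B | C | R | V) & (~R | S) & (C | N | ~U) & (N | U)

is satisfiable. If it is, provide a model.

Unsatisfiable — no assignment works.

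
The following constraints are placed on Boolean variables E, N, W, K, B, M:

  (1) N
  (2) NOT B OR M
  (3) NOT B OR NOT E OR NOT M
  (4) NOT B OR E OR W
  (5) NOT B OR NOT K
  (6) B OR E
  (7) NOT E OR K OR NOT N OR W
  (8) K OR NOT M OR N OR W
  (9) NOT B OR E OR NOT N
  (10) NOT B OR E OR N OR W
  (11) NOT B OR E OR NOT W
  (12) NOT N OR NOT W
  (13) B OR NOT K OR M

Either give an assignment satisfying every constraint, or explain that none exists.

Unit clause (N) forces N = True.
In (NOT N OR NOT W) only NOT W is left, so W = False.
Try E = False:
  (NOT B OR E OR W) forces B = False.
  clause (B OR E) is falsified — backtrack.
So E = True.
  then (NOT E OR K OR NOT N OR W) forces K = True.
  then (NOT B OR NOT K) forces B = False.
  then (B OR NOT K OR M) forces M = True.
All clauses satisfied.

E = True; N = True; W = False; K = True; B = False; M = True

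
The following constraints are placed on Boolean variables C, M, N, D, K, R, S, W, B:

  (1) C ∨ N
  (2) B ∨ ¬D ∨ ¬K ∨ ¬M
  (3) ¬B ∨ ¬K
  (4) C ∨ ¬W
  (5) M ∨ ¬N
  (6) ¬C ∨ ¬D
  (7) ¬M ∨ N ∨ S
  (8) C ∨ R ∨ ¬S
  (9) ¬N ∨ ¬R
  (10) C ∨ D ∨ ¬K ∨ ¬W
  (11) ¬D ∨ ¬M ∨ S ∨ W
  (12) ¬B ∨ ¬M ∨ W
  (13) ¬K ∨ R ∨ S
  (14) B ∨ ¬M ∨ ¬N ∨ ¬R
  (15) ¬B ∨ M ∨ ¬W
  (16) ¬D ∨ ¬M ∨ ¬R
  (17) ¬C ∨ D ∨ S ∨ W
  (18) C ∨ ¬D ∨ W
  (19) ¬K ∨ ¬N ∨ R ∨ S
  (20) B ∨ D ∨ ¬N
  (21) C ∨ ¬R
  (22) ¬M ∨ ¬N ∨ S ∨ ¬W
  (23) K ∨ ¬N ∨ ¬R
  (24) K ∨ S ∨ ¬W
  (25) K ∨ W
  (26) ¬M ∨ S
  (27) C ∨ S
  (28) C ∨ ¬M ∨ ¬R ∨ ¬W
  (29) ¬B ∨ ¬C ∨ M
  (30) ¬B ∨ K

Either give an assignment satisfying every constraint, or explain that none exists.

C = True, M = False, N = False, D = False, K = True, R = True, S = True, W = True, B = False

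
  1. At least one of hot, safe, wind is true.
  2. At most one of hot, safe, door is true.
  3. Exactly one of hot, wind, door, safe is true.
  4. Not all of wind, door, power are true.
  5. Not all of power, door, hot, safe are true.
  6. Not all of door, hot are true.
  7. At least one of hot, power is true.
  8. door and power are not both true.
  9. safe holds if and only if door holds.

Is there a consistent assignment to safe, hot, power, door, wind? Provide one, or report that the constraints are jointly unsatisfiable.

safe=F, hot=F, power=T, door=F, wind=T

  (1) {hot, safe, wind}: 1 true — at least one ✓
  (2) {hot, safe, door}: 0 true — at most one ✓
  (3) {hot, wind, door, safe}: 1 true — exactly one ✓
  (4) {wind, door, power}: 2/3 true — not all ✓
  (5) {power, door, hot, safe}: 1/4 true — not all ✓
  (6) {door, hot}: 0/2 true — not all ✓
  (7) {hot, power}: 1 true — at least one ✓
  (8) door=F, power=T — not both ✓
  (9) safe=F, door=F — same ✓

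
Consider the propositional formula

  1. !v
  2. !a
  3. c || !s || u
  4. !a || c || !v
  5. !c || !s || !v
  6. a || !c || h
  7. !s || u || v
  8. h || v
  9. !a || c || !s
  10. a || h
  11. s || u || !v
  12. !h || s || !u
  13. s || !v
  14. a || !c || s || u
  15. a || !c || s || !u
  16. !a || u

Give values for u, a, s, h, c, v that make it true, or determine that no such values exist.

u = True, a = False, s = True, h = True, c = False, v = False

Unit clause (!v) forces v = False.
Unit clause (!a) forces a = False.
In (h || v) only h is left, so h = True.
Set u = True.
  then (!h || s || !u) forces s = True.
Set c = False.
All clauses satisfied.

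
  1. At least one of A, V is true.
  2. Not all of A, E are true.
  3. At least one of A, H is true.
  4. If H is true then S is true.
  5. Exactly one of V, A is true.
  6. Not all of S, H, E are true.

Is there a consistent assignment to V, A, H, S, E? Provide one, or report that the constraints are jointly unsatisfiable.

V=F, A=T, H=F, S=T, E=F

  (1) {A, V}: 1 true — at least one ✓
  (2) {A, E}: 1/2 true — not all ✓
  (3) {A, H}: 1 true — at least one ✓
  (4) H=F ⇒ S: vacuous ✓
  (5) {V, A}: 1 true — exactly one ✓
  (6) {S, H, E}: 1/3 true — not all ✓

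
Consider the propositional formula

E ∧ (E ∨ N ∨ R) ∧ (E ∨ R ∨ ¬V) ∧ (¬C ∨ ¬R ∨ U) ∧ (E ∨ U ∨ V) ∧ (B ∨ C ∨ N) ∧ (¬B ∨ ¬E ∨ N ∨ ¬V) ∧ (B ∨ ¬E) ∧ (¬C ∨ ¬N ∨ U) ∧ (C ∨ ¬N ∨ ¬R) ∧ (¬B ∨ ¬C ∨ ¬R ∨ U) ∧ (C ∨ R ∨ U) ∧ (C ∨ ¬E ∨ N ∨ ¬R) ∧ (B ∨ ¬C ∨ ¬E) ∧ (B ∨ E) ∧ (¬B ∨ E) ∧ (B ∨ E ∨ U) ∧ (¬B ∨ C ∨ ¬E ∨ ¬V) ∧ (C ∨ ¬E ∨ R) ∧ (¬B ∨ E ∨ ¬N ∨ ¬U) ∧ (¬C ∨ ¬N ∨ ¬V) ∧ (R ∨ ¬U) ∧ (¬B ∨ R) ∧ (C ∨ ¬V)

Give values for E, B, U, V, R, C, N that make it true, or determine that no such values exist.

E = True, B = True, U = True, V = False, R = True, C = True, N = True

Unit clause (E) forces E = True.
In (B ∨ ¬E) only B is left, so B = True.
In (¬B ∨ R) only R is left, so R = True.
Set U = True.
Try V = True:
  (¬B ∨ ¬E ∨ N ∨ ¬V) forces N = True.
  (C ∨ ¬N ∨ ¬R) forces C = True.
  clause (¬C ∨ ¬N ∨ ¬V) is falsified — backtrack.
So V = False.
Set C = True.
Set N = True.
All clauses satisfied.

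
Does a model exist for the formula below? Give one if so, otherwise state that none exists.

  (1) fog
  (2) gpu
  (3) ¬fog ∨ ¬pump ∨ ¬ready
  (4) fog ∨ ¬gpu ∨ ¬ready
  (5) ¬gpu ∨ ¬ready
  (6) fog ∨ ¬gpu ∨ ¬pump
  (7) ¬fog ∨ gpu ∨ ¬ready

ready=F, gpu=T, pump=T, fog=T

Unit clause (fog) forces fog = True.
Unit clause (gpu) forces gpu = True.
In (¬gpu ∨ ¬ready) only ¬ready is left, so ready = False.
Set pump = True.
Check each clause:
  (fog): fog holds.
  (gpu): gpu holds.
  (¬fog ∨ ¬pump ∨ ¬ready): ¬ready holds.
  (fog ∨ ¬gpu ∨ ¬ready): fog holds.
  (¬gpu ∨ ¬ready): ¬ready holds.
  (fog ∨ ¬gpu ∨ ¬pump): fog holds.
  (¬fog ∨ gpu ∨ ¬ready): gpu holds.
All clauses satisfied.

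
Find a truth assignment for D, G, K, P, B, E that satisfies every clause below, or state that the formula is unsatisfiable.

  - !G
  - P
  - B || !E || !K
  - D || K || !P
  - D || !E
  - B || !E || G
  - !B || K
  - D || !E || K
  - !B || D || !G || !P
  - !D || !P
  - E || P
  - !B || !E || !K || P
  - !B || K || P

D=F; G=F; K=T; P=T; B=F; E=F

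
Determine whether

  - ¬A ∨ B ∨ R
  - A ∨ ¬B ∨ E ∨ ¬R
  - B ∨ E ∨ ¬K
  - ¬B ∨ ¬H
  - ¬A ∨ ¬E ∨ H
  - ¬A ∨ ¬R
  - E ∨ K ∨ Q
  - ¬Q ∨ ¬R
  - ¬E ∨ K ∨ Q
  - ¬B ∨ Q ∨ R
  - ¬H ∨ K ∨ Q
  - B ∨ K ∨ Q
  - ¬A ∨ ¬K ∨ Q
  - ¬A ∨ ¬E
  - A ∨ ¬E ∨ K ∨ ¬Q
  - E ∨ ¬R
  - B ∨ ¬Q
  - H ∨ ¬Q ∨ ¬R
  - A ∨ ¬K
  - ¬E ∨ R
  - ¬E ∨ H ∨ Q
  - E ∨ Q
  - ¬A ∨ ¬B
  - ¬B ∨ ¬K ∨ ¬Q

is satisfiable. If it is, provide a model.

Set Q = True.
  then (¬Q ∨ ¬R) forces R = False.
  then (B ∨ ¬Q) forces B = True.
  then (¬E ∨ R) forces E = False.
  then (¬A ∨ ¬B) forces A = False.
  then (¬B ∨ ¬K ∨ ¬Q) forces K = False.
  then (¬B ∨ ¬H) forces H = False.
All clauses satisfied.

Q=T; K=F; B=T; E=F; H=F; A=F; R=F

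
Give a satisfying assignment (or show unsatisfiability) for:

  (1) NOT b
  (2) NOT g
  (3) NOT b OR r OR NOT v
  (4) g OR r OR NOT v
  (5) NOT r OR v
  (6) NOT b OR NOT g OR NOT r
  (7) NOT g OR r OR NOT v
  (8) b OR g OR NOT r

Unit clause (NOT b) forces b = False.
Unit clause (NOT g) forces g = False.
In (b OR g OR NOT r) only NOT r is left, so r = False.
In (g OR r OR NOT v) only NOT v is left, so v = False.
All clauses satisfied.

v: False, r: False, b: False, g: False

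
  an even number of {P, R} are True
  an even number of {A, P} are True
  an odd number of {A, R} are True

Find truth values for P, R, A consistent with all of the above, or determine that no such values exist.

Adding constraints 1, 2, 3 mod 2: every variable appears an even number of times on the left, so the left side is 0.
But the right sides sum to 1 (mod 2). 0 ≠ 1 — the system is inconsistent.

The formula is unsatisfiable.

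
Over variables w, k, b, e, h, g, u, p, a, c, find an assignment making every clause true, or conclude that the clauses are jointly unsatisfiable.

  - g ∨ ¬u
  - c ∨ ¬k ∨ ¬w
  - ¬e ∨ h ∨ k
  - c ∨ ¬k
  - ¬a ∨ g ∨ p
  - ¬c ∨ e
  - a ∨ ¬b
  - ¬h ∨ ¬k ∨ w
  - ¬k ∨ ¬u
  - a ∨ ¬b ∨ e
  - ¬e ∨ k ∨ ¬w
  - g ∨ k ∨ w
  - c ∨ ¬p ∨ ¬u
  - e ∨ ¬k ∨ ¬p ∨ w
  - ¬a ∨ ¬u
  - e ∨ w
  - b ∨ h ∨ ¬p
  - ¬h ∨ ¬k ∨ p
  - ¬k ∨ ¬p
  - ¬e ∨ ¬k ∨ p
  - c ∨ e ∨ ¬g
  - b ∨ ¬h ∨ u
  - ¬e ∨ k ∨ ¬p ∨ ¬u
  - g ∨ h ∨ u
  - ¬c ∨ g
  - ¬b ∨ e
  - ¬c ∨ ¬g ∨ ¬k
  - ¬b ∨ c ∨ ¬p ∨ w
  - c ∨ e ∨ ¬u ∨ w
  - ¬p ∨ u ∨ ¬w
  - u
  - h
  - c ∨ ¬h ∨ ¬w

w=F; k=F; b=F; e=T; h=T; g=T; u=T; p=F; a=F; c=F

Unit clause (u) forces u = True.
Unit clause (h) forces h = True.
In (g ∨ ¬u) only g is left, so g = True.
In (¬k ∨ ¬u) only ¬k is left, so k = False.
In (¬a ∨ ¬u) only ¬a is left, so a = False.
In (a ∨ ¬b) only ¬b is left, so b = False.
Try w = True:
  (¬e ∨ k ∨ ¬w) forces e = False.
  (¬c ∨ e) forces c = False.
  clause (c ∨ e ∨ ¬g) is falsified — backtrack.
So w = False.
  then (e ∨ w) forces e = True.
  then (¬e ∨ k ∨ ¬p ∨ ¬u) forces p = False.
Set c = False.
All clauses satisfied.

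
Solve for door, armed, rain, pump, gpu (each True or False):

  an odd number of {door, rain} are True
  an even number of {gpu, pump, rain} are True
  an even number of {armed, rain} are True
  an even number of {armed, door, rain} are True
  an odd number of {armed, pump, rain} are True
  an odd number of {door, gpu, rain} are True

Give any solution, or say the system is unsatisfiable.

door = False; armed = True; rain = True; pump = True; gpu = False

{door, rain}: 1 true → odd ✓
{gpu, pump, rain}: 2 true → even ✓
{armed, rain}: 2 true → even ✓
{armed, door, rain}: 2 true → even ✓
{armed, pump, rain}: 3 true → odd ✓
{door, gpu, rain}: 1 true → odd ✓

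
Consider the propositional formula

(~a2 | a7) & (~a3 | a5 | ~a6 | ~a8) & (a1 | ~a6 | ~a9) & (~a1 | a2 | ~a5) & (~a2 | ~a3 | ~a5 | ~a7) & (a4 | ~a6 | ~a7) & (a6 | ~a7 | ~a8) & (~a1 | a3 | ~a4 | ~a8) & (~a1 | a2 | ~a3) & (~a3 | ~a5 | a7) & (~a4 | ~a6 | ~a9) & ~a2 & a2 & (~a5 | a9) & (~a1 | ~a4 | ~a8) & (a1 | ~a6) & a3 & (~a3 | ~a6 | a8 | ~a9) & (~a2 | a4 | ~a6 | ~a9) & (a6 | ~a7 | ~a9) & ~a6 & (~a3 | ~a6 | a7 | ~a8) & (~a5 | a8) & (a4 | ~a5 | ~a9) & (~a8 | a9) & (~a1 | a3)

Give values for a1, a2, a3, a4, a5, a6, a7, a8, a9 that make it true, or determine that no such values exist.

No satisfying assignment exists.

Case a2 = True:
  Clause (~a2) is falsified — contradiction.
Case a2 = False:
  Clause (a2) is falsified — contradiction.
Both cases fail, so the formula is unsatisfiable.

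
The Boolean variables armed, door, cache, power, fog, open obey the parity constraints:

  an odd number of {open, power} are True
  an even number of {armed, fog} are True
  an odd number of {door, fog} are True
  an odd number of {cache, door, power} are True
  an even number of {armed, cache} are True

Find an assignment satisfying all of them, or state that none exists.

armed=T, door=F, cache=T, power=F, fog=T, open=T

{open, power}: 1 true → odd ✓
{armed, fog}: 2 true → even ✓
{door, fog}: 1 true → odd ✓
{cache, door, power}: 1 true → odd ✓
{armed, cache}: 2 true → even ✓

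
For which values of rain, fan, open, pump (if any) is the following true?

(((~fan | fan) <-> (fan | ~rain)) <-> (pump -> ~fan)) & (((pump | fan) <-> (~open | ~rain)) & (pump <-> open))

rain=F; fan=F; open=T; pump=T

  ((~fan | fan) <-> (fan | ~rain)) <-> (pump -> ~fan) = True
    (~fan | fan) <-> (fan | ~rain) = True
      ~fan | fan = True
        ~fan = True
      fan | ~rain = True
        ~rain = True
    pump -> ~fan = True
      ~fan = True
  ((pump | fan) <-> (~open | ~rain)) & (pump <-> open) = True
    (pump | fan) <-> (~open | ~rain) = True
      pump | fan = True
      ~open | ~rain = True
        ~open = False
        ~rain = True
    pump <-> open = True
Both conjuncts True, so the formula holds.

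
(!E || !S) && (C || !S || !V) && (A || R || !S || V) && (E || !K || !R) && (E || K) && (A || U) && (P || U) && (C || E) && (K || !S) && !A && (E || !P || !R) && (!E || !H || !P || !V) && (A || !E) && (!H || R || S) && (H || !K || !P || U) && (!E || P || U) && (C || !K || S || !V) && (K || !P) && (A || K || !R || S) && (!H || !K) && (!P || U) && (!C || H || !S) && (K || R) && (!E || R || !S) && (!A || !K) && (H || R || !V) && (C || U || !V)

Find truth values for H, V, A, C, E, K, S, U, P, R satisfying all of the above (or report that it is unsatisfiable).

H=F; V=F; A=F; C=T; E=F; K=T; S=F; U=T; P=F; R=F

Unit clause (!A) forces A = False.
In (A || !E) only !E is left, so E = False.
In (E || K) only K is left, so K = True.
In (A || U) only U is left, so U = True.
In (C || E) only C is left, so C = True.
In (!H || !K) only !H is left, so H = False.
In (!C || H || !S) only !S is left, so S = False.
In (E || !K || !R) only !R is left, so R = False.
In (H || R || !V) only !V is left, so V = False.
Set P = False.
All clauses satisfied.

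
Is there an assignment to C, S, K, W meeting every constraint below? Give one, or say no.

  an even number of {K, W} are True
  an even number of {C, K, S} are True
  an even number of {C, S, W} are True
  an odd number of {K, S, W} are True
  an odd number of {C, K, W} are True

C: True, S: True, K: False, W: False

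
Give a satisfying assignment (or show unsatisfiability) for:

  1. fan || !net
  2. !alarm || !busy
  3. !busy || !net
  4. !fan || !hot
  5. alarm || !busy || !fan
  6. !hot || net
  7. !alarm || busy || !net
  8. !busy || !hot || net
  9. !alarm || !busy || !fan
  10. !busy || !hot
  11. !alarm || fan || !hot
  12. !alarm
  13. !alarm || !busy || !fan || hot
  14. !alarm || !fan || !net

busy=T; hot=F; alarm=F; fan=F; net=F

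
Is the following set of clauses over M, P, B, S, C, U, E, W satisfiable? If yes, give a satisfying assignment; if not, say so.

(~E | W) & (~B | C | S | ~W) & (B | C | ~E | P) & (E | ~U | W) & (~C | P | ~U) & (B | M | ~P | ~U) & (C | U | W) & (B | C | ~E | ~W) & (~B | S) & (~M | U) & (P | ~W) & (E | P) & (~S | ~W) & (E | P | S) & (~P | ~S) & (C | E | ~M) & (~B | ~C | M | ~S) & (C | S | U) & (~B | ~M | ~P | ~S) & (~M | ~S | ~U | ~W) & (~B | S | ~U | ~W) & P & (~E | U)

Unit clause (P) forces P = True.
In (~P | ~S) only ~S is left, so S = False.
In (~B | S) only ~B is left, so B = False.
Set M = False.
  then (B | M | ~P | ~U) forces U = False.
  then (C | S | U) forces C = True.
  then (~E | U) forces E = False.
Set W = False.
All clauses satisfied.

M: False, P: True, B: False, S: False, C: True, U: False, E: False, W: False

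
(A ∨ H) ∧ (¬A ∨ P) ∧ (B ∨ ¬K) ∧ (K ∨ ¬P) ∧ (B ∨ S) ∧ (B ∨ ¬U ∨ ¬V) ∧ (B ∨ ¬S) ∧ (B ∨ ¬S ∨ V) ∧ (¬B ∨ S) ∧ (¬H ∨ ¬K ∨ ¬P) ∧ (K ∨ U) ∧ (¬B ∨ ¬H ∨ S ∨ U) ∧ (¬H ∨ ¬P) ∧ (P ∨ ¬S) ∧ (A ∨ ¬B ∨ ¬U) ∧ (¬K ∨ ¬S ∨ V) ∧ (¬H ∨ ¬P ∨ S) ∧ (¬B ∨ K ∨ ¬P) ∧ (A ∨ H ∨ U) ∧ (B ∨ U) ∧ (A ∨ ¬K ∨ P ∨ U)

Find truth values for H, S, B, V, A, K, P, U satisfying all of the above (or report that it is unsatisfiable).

H=F, S=T, B=T, V=T, A=T, K=T, P=T, U=F

Try H = True:
  (¬H ∨ ¬P) forces P = False.
  (¬A ∨ P) forces A = False.
  (P ∨ ¬S) forces S = False.
  (B ∨ S) forces B = True.
  clause (¬B ∨ S) is falsified — backtrack.
So H = False.
  then (A ∨ H) forces A = True.
  then (¬A ∨ P) forces P = True.
  then (K ∨ ¬P) forces K = True.
  then (B ∨ ¬K) forces B = True.
  then (¬B ∨ S) forces S = True.
  then (¬K ∨ ¬S ∨ V) forces V = True.
Set U = False.
All clauses satisfied.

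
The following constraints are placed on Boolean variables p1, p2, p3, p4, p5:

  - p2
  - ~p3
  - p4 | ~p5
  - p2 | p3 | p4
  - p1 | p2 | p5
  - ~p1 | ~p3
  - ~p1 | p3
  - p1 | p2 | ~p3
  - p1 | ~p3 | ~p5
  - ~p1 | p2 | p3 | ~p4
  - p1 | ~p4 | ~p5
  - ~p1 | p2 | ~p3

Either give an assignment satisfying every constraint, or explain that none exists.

Unit clause (p2) forces p2 = True.
Unit clause (~p3) forces p3 = False.
In (~p1 | p3) only ~p1 is left, so p1 = False.
Set p4 = False.
  then (p4 | ~p5) forces p5 = False.
All clauses satisfied.

p1: False, p2: True, p3: False, p4: False, p5: False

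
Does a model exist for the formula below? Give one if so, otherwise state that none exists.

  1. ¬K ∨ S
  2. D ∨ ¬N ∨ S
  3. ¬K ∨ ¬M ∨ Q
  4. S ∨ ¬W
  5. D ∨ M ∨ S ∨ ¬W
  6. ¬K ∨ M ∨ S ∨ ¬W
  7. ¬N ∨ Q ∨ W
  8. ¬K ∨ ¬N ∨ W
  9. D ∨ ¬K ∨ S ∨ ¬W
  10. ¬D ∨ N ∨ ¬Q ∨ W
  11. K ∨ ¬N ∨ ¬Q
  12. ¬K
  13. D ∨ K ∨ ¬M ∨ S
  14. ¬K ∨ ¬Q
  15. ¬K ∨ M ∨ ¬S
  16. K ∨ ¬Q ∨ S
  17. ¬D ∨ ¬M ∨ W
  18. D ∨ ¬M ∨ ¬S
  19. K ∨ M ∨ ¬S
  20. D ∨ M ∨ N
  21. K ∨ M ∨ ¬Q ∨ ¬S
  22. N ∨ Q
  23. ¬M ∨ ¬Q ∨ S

S=T, D=T, M=T, K=F, N=T, W=T, Q=F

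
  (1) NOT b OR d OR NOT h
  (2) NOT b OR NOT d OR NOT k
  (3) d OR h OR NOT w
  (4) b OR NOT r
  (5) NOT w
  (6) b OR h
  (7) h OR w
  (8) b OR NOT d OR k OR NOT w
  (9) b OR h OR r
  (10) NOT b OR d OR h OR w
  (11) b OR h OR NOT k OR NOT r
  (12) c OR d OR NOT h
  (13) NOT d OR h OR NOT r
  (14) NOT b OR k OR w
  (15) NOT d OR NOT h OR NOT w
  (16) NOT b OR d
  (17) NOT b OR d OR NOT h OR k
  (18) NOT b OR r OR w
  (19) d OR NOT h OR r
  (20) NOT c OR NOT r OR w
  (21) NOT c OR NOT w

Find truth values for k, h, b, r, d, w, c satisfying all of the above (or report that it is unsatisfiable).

k = False; h = True; b = False; r = False; d = True; w = False; c = False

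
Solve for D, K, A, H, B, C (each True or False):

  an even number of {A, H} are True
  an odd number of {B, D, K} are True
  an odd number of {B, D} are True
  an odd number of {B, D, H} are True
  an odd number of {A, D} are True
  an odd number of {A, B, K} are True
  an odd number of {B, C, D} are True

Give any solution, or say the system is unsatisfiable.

No satisfying assignment exists.

Adding constraints 2, 5, 6 mod 2: every variable appears an even number of times on the left, so the left side is 0.
But the right sides sum to 1 (mod 2). 0 ≠ 1 — the system is inconsistent.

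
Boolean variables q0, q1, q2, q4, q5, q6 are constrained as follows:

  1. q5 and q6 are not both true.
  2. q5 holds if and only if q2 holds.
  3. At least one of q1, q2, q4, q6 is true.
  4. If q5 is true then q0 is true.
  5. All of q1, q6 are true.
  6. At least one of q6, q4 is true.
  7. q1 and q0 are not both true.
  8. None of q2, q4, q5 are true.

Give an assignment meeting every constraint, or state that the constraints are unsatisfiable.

q0 = False, q1 = True, q2 = False, q4 = False, q5 = False, q6 = True

  (1) q5=F, q6=T — not both ✓
  (2) q5=F, q2=F — same ✓
  (3) {q1, q2, q4, q6}: 2 true — at least one ✓
  (4) q5=F ⇒ q0: vacuous ✓
  (5) {q1, q6}: all 2 true ✓
  (6) {q6, q4}: 1 true — at least one ✓
  (7) q1=T, q0=F — not both ✓
  (8) {q2, q4, q5}: 0 true — none ✓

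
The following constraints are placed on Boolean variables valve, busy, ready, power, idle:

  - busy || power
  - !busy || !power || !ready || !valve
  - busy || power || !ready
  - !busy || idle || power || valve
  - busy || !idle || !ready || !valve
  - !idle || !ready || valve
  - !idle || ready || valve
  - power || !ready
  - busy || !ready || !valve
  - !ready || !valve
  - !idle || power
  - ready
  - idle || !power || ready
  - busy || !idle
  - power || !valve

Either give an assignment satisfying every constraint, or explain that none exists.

valve=F, busy=F, ready=T, power=T, idle=F

Unit clause (ready) forces ready = True.
In (power || !ready) only power is left, so power = True.
In (!ready || !valve) only !valve is left, so valve = False.
In (!idle || !ready || valve) only !idle is left, so idle = False.
Set busy = False.
All clauses satisfied.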